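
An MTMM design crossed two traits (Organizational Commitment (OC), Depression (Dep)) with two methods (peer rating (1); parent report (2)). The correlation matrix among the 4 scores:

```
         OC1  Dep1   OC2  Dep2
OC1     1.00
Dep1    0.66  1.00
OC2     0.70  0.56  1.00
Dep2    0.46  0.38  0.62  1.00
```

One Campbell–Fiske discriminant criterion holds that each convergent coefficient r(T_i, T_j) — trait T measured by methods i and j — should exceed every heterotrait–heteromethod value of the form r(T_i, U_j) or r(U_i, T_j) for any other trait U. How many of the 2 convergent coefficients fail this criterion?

1

Convergent coefficients and their comparison sets:
OC (methods 1·2): 0.70 vs {0.46, 0.56} → pass.
Dep (methods 1·2): 0.38 vs {0.56, 0.46} → fail.
1 of 2 fail.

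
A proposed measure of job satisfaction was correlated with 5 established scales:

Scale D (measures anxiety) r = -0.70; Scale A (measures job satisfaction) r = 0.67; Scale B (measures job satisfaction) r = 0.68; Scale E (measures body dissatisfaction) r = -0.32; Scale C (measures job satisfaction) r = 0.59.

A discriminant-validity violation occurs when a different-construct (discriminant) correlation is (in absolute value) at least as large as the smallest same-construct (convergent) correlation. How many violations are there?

Convergent (same construct = job satisfaction): Scale A, Scale B, Scale C.
Smallest convergent = 0.59. Discriminant |r|: 0.70, 0.32; count ≥ 0.59 → 1.

1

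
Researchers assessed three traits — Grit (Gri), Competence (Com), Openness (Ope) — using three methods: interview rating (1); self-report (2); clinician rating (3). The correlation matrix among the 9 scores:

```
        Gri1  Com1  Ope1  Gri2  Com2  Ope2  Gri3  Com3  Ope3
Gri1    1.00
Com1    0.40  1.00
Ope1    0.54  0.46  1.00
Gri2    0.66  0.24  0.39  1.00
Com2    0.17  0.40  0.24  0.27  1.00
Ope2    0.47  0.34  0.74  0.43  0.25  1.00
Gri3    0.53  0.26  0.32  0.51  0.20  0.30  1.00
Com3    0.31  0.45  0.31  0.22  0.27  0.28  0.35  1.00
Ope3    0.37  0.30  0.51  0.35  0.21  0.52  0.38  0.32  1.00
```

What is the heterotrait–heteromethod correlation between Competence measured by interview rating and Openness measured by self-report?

Different traits and methods: r(Com1, Ope2) = 0.34.

0.34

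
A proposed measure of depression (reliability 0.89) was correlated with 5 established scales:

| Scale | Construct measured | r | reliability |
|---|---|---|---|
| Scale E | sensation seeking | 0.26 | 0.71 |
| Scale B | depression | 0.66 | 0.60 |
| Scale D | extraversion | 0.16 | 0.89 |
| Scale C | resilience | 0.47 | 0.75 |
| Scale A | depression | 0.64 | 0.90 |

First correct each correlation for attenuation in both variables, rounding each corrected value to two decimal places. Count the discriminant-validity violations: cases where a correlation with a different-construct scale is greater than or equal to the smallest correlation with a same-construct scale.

Disattenuated r (r / √(r_scale · r_new)):
  Scale E (disc): 0.26 / √(0.71·0.89) = 0.33
  Scale B (conv): 0.66 / √(0.60·0.89) = 0.90
  Scale D (disc): 0.16 / √(0.89·0.89) = 0.18
  Scale C (disc): 0.47 / √(0.75·0.89) = 0.58
  Scale A (conv): 0.64 / √(0.90·0.89) = 0.72
Smallest convergent = 0.72. Discriminant values: 0.33, 0.18, 0.58; count ≥ 0.72 → 0.

0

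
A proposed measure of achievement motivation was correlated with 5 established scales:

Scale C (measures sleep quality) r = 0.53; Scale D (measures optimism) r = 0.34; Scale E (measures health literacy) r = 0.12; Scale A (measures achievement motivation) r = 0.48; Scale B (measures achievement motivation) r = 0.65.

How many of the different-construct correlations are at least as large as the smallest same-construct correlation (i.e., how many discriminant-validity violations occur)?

1

Convergent (same construct = achievement motivation): Scale A, Scale B.
Smallest convergent = 0.48. Discriminant values: 0.53, 0.34, 0.12; count ≥ 0.48 → 1.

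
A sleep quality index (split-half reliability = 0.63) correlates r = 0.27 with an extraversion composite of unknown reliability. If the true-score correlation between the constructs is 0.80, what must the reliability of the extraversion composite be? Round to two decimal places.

0.18

r_true = r_obs / √(r_xx · r_yy) ⇒ 0.80 = 0.27 / √(0.63 · r_yy).
√(0.63 · r_yy) = 0.27 / 0.80 = 0.3375; 0.63 · r_yy = 0.1139; r_yy = 0.1139 / 0.63 ≈ 0.18.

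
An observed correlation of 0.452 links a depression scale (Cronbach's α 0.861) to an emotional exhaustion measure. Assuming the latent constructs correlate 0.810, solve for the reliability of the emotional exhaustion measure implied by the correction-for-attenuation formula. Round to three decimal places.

r_true = r_obs / √(r_xx · r_yy) ⇒ 0.810 = 0.452 / √(0.861 · r_yy).
√(0.861 · r_yy) = 0.452 / 0.810 = 0.5580; 0.861 · r_yy = 0.3114; r_yy = 0.3114 / 0.861 ≈ 0.362.

0.362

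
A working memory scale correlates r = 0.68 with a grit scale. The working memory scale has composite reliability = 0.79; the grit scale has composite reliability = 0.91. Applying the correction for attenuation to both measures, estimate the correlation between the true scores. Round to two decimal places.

r_true = r_obs / √(r_xx · r_yy) = 0.68 / √(0.79 × 0.91) = 0.68 / √0.7189 = 0.68 / 0.8479 ≈ 0.80.

0.80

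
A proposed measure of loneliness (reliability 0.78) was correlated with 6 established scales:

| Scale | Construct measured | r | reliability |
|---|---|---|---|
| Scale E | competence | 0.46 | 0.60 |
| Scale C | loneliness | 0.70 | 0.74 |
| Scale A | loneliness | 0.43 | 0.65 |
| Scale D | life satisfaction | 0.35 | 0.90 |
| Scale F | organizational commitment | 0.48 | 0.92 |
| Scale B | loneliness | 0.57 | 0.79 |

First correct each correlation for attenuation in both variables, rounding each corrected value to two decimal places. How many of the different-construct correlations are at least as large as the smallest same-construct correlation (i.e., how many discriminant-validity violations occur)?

Disattenuated r (r / √(r_scale · r_new)):
  Scale E (disc): 0.46 / √(0.60·0.78) = 0.67
  Scale C (conv): 0.70 / √(0.74·0.78) = 0.92
  Scale A (conv): 0.43 / √(0.65·0.78) = 0.60
  Scale D (disc): 0.35 / √(0.90·0.78) = 0.42
  Scale F (disc): 0.48 / √(0.92·0.78) = 0.57
  Scale B (conv): 0.57 / √(0.79·0.78) = 0.73
Smallest convergent = 0.60. Discriminant values: 0.67, 0.42, 0.57; count ≥ 0.60 → 1.

1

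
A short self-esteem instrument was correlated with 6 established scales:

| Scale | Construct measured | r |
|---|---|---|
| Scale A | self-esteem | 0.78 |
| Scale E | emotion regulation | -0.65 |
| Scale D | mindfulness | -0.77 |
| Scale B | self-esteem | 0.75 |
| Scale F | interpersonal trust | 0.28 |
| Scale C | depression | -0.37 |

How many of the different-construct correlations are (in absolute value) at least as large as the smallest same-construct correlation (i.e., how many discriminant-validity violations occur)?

Convergent (same construct = self-esteem): Scale A, Scale B.
Smallest convergent = 0.75. Discriminant |r|: 0.65, 0.77, 0.28, 0.37; count ≥ 0.75 → 1.

1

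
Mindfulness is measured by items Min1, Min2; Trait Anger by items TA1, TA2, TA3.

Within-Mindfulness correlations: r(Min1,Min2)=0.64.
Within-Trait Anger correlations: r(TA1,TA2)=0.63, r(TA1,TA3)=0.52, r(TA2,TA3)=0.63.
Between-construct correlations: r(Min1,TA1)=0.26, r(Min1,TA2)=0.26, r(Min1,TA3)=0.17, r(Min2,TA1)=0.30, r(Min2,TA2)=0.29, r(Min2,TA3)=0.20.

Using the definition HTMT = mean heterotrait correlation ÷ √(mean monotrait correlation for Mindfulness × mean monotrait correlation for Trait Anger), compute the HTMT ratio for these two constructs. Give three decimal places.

0.400

Mean heterotrait r = 1.48/6 = 0.2467.
Mean within-Min = 0.64/1 = 0.6400; mean within-TA = 1.78/3 = 0.5933.
Geometric mean = √(0.6400 × 0.5933) = 0.6162.
HTMT = 0.2467 / 0.6162 = 0.400.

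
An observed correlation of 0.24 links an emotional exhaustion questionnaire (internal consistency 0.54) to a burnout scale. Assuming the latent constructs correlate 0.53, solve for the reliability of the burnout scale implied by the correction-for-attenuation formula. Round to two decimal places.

r_true = r_obs / √(r_xx · r_yy) ⇒ 0.53 = 0.24 / √(0.54 · r_yy).
√(0.54 · r_yy) = 0.24 / 0.53 = 0.4528; 0.54 · r_yy = 0.2050; r_yy = 0.2050 / 0.54 ≈ 0.38.

0.38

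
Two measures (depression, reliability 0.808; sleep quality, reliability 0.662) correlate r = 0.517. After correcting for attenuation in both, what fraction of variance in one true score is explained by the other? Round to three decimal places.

0.500

Disattenuated r = 0.517 / √(0.808 × 0.662) = 0.517 / 0.7314 = 0.7069.
Shared true-score variance = 0.7069² = 0.4997 ≈ 0.500.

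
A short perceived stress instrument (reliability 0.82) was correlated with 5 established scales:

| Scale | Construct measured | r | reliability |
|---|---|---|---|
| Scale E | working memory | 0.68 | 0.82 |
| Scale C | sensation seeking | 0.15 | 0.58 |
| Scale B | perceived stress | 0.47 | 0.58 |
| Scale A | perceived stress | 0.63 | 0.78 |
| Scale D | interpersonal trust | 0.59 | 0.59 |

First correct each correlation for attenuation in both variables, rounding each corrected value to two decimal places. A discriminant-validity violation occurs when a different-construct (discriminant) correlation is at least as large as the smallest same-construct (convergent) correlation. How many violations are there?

Disattenuated r (r / √(r_scale · r_new)):
  Scale E (disc): 0.68 / √(0.82·0.82) = 0.83
  Scale C (disc): 0.15 / √(0.58·0.82) = 0.22
  Scale B (conv): 0.47 / √(0.58·0.82) = 0.68
  Scale A (conv): 0.63 / √(0.78·0.82) = 0.79
  Scale D (disc): 0.59 / √(0.59·0.82) = 0.85
Smallest convergent = 0.68. Discriminant values: 0.83, 0.22, 0.85; count ≥ 0.68 → 2.

2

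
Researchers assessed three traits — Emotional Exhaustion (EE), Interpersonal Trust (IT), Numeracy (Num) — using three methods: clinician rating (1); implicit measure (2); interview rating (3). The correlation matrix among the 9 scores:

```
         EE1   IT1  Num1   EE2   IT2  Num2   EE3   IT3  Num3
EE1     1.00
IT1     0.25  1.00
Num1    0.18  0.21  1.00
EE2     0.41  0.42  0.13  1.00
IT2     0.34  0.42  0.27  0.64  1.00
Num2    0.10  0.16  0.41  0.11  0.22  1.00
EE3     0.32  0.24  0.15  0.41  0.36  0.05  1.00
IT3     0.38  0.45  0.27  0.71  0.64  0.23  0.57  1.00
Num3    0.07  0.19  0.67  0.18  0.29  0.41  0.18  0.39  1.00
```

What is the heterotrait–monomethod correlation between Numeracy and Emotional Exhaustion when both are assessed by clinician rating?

0.18

Different traits, same method: r(Num1, EE1) = 0.18.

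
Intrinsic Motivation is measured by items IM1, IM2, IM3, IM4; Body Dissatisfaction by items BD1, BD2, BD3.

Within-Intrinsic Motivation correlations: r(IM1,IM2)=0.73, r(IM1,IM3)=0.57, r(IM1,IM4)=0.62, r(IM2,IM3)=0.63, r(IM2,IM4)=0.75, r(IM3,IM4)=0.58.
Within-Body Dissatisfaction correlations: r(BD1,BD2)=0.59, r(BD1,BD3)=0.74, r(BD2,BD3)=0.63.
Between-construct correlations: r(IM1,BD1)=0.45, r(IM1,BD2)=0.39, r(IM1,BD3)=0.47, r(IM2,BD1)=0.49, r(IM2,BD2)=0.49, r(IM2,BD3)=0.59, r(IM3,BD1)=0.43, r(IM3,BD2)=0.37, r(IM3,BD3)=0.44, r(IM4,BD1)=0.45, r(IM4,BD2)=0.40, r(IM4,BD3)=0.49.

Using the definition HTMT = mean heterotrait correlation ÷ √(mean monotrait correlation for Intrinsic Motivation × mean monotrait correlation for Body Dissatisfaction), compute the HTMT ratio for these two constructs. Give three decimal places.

0.700

Mean between = 5.46/12 = 0.4550.
Mean within-IM = 3.88/6 = 0.6467; mean within-BD = 1.96/3 = 0.6533.
Geometric mean = √(0.6467 × 0.6533) = 0.6500.
HTMT = 0.4550 / 0.6500 = 0.700.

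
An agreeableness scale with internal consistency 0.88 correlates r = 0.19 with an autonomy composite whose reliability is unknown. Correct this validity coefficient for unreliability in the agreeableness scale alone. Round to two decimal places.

Single correction: r_c = r_obs / √r_xx = 0.19 / √0.88 = 0.19 / 0.9381 ≈ 0.20.

0.20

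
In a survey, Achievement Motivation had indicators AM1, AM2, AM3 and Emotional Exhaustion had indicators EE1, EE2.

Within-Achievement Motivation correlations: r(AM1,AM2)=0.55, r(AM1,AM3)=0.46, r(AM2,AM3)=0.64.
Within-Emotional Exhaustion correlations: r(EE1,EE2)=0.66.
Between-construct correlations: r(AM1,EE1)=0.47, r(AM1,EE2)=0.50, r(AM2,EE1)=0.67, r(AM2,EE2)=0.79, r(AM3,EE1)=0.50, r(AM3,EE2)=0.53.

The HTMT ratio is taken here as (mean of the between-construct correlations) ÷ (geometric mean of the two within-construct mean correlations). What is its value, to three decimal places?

Mean between = 3.46/6 = 0.5767.
Mean within-AM = 1.65/3 = 0.5500; mean within-EE = 0.66/1 = 0.6600.
Geometric mean = √(0.5500 × 0.6600) = 0.6025.
HTMT = 0.5767 / 0.6025 = 0.957.

0.957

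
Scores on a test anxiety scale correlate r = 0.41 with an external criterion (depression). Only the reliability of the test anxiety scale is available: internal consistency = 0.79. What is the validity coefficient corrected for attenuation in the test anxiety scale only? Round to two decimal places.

Single correction: r_c = r_obs / √r_xx = 0.41 / √0.79 = 0.41 / 0.8888 ≈ 0.46.

0.46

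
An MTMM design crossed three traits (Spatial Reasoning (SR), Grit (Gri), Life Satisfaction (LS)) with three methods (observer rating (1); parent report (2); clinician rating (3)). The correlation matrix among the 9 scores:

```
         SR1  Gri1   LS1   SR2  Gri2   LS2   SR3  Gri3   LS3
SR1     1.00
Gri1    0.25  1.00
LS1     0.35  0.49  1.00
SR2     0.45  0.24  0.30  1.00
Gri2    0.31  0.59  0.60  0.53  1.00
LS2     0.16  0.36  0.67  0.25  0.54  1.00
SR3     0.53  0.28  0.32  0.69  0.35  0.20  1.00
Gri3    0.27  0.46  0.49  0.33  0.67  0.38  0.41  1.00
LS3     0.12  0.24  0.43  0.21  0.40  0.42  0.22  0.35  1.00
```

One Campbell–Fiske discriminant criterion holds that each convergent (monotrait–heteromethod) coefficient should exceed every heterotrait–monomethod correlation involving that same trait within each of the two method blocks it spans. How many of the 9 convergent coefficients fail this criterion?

Each convergent coefficient versus the relevant comparison correlations:
SR (methods 1·2): 0.45 vs {0.25, 0.53, 0.35, 0.25} → fail.
SR (methods 1·3): 0.53 vs {0.25, 0.41, 0.35, 0.22} → pass.
SR (methods 2·3): 0.69 vs {0.53, 0.41, 0.25, 0.22} → pass.
Gri (methods 1·2): 0.59 vs {0.25, 0.53, 0.49, 0.54} → pass.
Gri (methods 1·3): 0.46 vs {0.25, 0.41, 0.49, 0.35} → fail.
Gri (methods 2·3): 0.67 vs {0.53, 0.41, 0.54, 0.35} → pass.
LS (methods 1·2): 0.67 vs {0.35, 0.25, 0.49, 0.54} → pass.
LS (methods 1·3): 0.43 vs {0.35, 0.22, 0.49, 0.35} → fail.
LS (methods 2·3): 0.42 vs {0.25, 0.22, 0.54, 0.35} → fail.
4 of 9 fail.

4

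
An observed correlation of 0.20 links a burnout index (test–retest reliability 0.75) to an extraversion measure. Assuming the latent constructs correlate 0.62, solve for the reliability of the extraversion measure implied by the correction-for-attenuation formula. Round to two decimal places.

r_true = r_obs / √(r_xx · r_yy) ⇒ 0.62 = 0.20 / √(0.75 · r_yy).
√(0.75 · r_yy) = 0.20 / 0.62 = 0.3226; 0.75 · r_yy = 0.1041; r_yy = 0.1041 / 0.75 ≈ 0.14.

0.14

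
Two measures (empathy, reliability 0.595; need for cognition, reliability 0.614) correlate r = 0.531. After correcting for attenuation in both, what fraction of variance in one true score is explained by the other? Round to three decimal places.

Disattenuated r = 0.531 / √(0.595 × 0.614) = 0.531 / 0.6044 = 0.8786.
Shared true-score variance = 0.8786² = 0.7719 ≈ 0.772.

0.772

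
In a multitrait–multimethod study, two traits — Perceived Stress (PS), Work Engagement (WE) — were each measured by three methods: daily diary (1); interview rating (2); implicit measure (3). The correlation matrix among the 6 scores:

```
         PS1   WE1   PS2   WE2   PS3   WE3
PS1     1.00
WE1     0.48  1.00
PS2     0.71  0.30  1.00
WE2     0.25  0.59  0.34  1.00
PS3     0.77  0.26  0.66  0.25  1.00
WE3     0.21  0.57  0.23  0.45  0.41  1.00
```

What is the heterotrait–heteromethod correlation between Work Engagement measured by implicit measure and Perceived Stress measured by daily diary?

Different traits and methods: r(WE3, PS1) = 0.21.

0.21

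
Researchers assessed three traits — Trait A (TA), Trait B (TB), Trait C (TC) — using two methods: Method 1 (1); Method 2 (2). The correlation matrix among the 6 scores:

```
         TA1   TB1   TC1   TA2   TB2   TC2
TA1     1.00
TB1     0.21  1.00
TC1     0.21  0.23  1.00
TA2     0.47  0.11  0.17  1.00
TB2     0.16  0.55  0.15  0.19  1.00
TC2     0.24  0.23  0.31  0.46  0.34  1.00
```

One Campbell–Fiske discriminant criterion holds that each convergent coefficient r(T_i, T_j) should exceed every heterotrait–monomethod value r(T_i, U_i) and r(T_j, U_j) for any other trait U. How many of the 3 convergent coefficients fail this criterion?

1

Checking each validity diagonal entry against its comparison values:
TA (methods 1·2): 0.47 vs {0.21, 0.19, 0.21, 0.46} → pass.
TB (methods 1·2): 0.55 vs {0.21, 0.19, 0.23, 0.34} → pass.
TC (methods 1·2): 0.31 vs {0.21, 0.46, 0.23, 0.34} → fail.
1 of 3 fail.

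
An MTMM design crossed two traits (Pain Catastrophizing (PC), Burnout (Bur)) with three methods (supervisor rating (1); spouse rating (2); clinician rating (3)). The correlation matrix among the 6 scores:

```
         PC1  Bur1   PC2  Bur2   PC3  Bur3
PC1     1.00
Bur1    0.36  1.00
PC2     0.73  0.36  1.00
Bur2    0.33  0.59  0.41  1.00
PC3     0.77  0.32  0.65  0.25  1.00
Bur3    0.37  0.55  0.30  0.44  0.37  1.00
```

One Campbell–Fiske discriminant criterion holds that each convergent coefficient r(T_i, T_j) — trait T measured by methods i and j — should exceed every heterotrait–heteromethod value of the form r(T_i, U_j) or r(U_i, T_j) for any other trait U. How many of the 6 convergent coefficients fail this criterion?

Each convergent coefficient versus the relevant comparison correlations:
PC (methods 1·2): 0.73 vs {0.33, 0.36} → pass.
PC (methods 1·3): 0.77 vs {0.37, 0.32} → pass.
PC (methods 2·3): 0.65 vs {0.30, 0.25} → pass.
Bur (methods 1·2): 0.59 vs {0.36, 0.33} → pass.
Bur (methods 1·3): 0.55 vs {0.32, 0.37} → pass.
Bur (methods 2·3): 0.44 vs {0.25, 0.30} → pass.
0 of 6 fail.

0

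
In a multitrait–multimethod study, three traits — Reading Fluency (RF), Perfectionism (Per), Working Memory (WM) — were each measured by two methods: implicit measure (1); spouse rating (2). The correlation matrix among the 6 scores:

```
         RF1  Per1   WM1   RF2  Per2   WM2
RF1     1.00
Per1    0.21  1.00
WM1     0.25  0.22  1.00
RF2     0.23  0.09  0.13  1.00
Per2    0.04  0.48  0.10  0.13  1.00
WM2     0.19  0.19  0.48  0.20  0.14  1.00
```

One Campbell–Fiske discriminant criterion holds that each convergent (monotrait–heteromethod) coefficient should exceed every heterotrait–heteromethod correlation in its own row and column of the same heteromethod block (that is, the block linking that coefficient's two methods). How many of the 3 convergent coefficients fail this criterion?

Checking each validity diagonal entry against its comparison values:
RF (methods 1·2): 0.23 vs {0.04, 0.09, 0.19, 0.13} → pass.
Per (methods 1·2): 0.48 vs {0.09, 0.04, 0.19, 0.10} → pass.
WM (methods 1·2): 0.48 vs {0.13, 0.19, 0.10, 0.19} → pass.
0 of 3 fail.

0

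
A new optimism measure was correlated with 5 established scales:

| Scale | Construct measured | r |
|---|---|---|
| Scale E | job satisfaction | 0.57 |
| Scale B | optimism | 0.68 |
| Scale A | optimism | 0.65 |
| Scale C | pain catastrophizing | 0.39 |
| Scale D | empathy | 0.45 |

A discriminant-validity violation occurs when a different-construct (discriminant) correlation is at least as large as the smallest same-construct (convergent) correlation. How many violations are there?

Convergent (same construct = optimism): Scale B, Scale A.
Smallest convergent = 0.65. Discriminant values: 0.57, 0.39, 0.45; count ≥ 0.65 → 0.

0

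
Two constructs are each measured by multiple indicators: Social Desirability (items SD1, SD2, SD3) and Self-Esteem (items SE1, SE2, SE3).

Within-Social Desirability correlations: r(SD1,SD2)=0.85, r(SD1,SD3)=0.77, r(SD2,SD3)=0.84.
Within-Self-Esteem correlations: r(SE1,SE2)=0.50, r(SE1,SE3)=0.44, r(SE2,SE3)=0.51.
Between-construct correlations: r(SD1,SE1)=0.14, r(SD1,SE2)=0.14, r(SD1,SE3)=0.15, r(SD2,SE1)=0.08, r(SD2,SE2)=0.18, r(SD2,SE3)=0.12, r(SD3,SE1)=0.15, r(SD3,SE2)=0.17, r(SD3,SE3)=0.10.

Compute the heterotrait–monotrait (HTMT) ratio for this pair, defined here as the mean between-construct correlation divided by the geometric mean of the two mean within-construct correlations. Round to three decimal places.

Mean between = 1.23/9 = 0.1367.
Mean within-SD = 2.46/3 = 0.8200; mean within-SE = 1.45/3 = 0.4833.
Geometric mean = √(0.8200 × 0.4833) = 0.6295.
HTMT = 0.1367 / 0.6295 = 0.217.

0.217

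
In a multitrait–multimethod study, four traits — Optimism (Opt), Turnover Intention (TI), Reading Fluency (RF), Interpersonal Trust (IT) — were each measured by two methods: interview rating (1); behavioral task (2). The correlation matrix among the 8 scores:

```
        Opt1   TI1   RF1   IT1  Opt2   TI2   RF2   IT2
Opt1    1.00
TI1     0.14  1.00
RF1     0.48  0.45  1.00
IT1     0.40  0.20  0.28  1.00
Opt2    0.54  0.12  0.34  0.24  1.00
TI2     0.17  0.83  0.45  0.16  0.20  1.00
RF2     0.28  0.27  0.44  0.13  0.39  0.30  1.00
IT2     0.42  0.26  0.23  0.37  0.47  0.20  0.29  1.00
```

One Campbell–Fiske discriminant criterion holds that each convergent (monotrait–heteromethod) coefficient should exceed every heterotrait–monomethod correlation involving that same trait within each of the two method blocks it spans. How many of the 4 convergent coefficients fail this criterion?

2

Convergent coefficients and their comparison sets:
Opt (methods 1·2): 0.54 vs {0.14, 0.20, 0.48, 0.39, 0.40, 0.47} → pass.
TI (methods 1·2): 0.83 vs {0.14, 0.20, 0.45, 0.30, 0.20, 0.20} → pass.
RF (methods 1·2): 0.44 vs {0.48, 0.39, 0.45, 0.30, 0.28, 0.29} → fail.
IT (methods 1·2): 0.37 vs {0.40, 0.47, 0.20, 0.20, 0.28, 0.29} → fail.
2 of 4 fail.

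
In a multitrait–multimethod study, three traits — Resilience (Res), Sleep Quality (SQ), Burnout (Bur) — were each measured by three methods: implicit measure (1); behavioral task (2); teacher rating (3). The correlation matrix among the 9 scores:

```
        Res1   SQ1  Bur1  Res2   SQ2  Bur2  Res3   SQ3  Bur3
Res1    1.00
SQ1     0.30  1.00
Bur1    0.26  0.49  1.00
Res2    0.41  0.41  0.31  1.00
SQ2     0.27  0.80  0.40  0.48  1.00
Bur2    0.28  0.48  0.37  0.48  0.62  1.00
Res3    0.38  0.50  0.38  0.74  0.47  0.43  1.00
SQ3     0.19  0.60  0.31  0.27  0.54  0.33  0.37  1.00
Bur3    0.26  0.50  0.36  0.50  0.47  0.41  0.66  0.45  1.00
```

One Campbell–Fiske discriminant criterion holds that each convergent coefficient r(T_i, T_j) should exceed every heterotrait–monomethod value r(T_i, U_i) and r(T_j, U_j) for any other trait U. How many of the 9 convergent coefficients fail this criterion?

6

Convergent coefficients and their comparison sets:
Res (methods 1·2): 0.41 vs {0.30, 0.48, 0.26, 0.48} → fail.
Res (methods 1·3): 0.38 vs {0.30, 0.37, 0.26, 0.66} → fail.
Res (methods 2·3): 0.74 vs {0.48, 0.37, 0.48, 0.66} → pass.
SQ (methods 1·2): 0.80 vs {0.30, 0.48, 0.49, 0.62} → pass.
SQ (methods 1·3): 0.60 vs {0.30, 0.37, 0.49, 0.45} → pass.
SQ (methods 2·3): 0.54 vs {0.48, 0.37, 0.62, 0.45} → fail.
Bur (methods 1·2): 0.37 vs {0.26, 0.48, 0.49, 0.62} → fail.
Bur (methods 1·3): 0.36 vs {0.26, 0.66, 0.49, 0.45} → fail.
Bur (methods 2·3): 0.41 vs {0.48, 0.66, 0.62, 0.45} → fail.
6 of 9 fail.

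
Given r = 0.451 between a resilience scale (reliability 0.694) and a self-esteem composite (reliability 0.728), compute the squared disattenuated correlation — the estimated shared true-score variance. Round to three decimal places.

0.403

Disattenuated r = 0.451 / √(0.694 × 0.728) = 0.451 / 0.7108 = 0.6345.
Shared true-score variance = 0.6345² = 0.4026 ≈ 0.403.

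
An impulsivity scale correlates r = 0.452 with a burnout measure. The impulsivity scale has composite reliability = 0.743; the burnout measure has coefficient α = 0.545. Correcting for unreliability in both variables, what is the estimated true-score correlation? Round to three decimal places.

0.710

r_true = r_obs / √(r_xx · r_yy) = 0.452 / √(0.743 × 0.545) = 0.452 / √0.404935 = 0.452 / 0.6363 ≈ 0.710.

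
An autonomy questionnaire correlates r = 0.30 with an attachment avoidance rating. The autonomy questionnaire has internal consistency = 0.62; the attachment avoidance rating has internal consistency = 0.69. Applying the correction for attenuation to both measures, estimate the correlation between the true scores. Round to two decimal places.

r_true = r_obs / √(r_xx · r_yy) = 0.30 / √(0.62 × 0.69) = 0.30 / √0.4278 = 0.30 / 0.6541 ≈ 0.46.

0.46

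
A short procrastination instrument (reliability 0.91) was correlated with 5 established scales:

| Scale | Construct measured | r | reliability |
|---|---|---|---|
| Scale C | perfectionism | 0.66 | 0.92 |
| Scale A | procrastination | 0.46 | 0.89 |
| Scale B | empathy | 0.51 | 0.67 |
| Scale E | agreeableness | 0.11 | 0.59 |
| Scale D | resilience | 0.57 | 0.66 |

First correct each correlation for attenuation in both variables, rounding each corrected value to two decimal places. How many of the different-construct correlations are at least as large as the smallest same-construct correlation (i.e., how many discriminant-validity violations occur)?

Disattenuated r (r / √(r_scale · r_new)):
  Scale C (disc): 0.66 / √(0.92·0.91) = 0.72
  Scale A (conv): 0.46 / √(0.89·0.91) = 0.51
  Scale B (disc): 0.51 / √(0.67·0.91) = 0.65
  Scale E (disc): 0.11 / √(0.59·0.91) = 0.15
  Scale D (disc): 0.57 / √(0.66·0.91) = 0.74
Smallest convergent = 0.51. Discriminant values: 0.72, 0.65, 0.15, 0.74; count ≥ 0.51 → 3.

3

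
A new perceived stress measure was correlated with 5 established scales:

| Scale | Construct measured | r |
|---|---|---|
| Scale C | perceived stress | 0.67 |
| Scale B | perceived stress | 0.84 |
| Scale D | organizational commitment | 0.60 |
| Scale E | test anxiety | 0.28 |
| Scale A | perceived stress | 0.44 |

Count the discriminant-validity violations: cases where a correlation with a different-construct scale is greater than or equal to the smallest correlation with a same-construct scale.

Convergent (same construct = perceived stress): Scale C, Scale B, Scale A.
Smallest convergent = 0.44. Discriminant values: 0.60, 0.28; count ≥ 0.44 → 1.

1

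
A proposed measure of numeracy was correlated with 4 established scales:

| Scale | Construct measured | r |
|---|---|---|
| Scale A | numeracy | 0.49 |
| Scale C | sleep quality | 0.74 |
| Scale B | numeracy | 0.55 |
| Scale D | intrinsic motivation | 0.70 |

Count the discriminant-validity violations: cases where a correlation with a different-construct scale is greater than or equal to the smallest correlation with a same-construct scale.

2

Convergent (same construct = numeracy): Scale A, Scale B.
Smallest convergent = 0.49. Discriminant values: 0.74, 0.70; count ≥ 0.49 → 2.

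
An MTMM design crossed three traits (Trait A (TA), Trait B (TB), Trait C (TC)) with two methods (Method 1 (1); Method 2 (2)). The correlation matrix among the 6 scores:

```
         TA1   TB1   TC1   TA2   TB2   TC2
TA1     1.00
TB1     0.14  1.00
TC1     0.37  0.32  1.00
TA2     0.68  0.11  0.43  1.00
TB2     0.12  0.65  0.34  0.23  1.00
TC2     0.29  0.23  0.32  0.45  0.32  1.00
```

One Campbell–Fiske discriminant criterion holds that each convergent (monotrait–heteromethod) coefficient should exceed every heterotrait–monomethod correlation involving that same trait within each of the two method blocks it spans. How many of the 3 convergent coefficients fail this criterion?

Each convergent coefficient versus the relevant comparison correlations:
TA (methods 1·2): 0.68 vs {0.14, 0.23, 0.37, 0.45} → pass.
TB (methods 1·2): 0.65 vs {0.14, 0.23, 0.32, 0.32} → pass.
TC (methods 1·2): 0.32 vs {0.37, 0.45, 0.32, 0.32} → fail.
1 of 3 fail.

1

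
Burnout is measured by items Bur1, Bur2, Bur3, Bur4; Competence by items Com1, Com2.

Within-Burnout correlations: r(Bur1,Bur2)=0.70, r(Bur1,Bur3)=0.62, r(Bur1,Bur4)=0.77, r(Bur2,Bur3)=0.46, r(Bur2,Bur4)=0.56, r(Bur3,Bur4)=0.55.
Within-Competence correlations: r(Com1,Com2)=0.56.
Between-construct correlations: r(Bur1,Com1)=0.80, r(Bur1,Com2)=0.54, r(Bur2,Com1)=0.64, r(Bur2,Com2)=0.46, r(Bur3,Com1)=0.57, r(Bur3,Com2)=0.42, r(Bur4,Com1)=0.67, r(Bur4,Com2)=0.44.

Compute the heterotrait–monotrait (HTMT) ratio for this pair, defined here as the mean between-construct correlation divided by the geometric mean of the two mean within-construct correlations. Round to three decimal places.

0.971

Mean heterotrait r = 4.54/8 = 0.5675.
Mean within-Bur = 3.66/6 = 0.6100; mean within-Com = 0.56/1 = 0.5600.
Geometric mean = √(0.6100 × 0.5600) = 0.5845.
HTMT = 0.5675 / 0.5845 = 0.971.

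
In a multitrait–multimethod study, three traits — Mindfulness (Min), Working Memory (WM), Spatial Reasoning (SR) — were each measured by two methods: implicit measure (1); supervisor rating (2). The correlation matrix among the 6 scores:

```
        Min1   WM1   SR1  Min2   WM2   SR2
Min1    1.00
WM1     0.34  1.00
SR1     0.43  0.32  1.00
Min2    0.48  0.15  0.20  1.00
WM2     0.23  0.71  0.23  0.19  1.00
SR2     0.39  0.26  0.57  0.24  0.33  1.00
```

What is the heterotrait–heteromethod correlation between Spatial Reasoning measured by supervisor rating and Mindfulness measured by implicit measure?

0.39

Different traits and methods: r(SR2, Min1) = 0.39.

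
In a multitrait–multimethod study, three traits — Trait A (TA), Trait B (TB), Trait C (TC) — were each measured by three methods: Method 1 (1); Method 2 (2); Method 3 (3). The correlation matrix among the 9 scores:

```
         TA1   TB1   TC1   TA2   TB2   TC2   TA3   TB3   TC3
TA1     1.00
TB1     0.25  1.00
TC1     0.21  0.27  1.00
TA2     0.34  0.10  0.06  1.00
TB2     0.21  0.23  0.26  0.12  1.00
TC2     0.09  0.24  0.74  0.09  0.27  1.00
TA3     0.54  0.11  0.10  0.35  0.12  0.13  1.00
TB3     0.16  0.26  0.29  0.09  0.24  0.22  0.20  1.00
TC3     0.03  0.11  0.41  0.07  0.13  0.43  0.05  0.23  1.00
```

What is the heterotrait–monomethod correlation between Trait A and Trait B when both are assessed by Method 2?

Different traits, same method: r(TA2, TB2) = 0.12.

0.12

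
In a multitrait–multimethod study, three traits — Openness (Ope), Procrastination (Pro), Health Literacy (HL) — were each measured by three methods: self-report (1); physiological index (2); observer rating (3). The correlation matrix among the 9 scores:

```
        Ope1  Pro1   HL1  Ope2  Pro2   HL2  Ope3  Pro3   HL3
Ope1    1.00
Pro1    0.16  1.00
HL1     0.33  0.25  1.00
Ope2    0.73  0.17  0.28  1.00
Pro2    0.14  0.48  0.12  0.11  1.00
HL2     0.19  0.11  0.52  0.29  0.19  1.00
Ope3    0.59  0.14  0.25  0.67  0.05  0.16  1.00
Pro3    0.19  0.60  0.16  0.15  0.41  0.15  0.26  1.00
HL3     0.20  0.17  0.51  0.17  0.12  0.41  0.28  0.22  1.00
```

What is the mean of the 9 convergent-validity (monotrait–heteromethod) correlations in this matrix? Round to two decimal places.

Convergent values: 0.73, 0.59, 0.67, 0.48, 0.60, 0.41, 0.52, 0.51, 0.41; mean = 4.92/9 = 0.55.

0.55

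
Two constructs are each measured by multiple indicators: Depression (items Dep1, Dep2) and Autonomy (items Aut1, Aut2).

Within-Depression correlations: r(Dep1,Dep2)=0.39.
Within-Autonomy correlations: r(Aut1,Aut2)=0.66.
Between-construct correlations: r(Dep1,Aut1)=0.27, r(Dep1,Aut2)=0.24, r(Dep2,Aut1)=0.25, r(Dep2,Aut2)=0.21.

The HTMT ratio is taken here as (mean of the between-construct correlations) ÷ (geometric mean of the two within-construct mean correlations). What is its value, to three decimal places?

0.478

Between-construct mean = 0.97/4 = 0.2425.
Mean within-Dep = 0.39/1 = 0.3900; mean within-Aut = 0.66/1 = 0.6600.
Geometric mean = √(0.3900 × 0.6600) = 0.5073.
HTMT = 0.2425 / 0.5073 = 0.478.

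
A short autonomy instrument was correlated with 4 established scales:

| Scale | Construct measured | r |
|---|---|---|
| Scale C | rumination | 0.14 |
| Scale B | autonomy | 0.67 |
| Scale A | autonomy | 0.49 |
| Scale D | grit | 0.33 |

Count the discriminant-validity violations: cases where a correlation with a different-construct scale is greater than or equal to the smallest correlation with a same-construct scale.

0

Convergent (same construct = autonomy): Scale B, Scale A.
Smallest convergent = 0.49. Discriminant values: 0.14, 0.33; count ≥ 0.49 → 0.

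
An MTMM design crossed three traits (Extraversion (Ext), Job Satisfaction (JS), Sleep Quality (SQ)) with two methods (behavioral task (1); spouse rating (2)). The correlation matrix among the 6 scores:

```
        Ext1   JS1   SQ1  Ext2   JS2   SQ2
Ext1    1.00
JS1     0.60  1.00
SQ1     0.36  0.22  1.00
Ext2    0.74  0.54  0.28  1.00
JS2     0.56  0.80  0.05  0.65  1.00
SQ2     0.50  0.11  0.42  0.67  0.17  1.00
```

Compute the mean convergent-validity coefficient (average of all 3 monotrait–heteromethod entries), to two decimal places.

Convergent values: 0.74, 0.80, 0.42; mean = 1.96/3 = 0.65.

0.65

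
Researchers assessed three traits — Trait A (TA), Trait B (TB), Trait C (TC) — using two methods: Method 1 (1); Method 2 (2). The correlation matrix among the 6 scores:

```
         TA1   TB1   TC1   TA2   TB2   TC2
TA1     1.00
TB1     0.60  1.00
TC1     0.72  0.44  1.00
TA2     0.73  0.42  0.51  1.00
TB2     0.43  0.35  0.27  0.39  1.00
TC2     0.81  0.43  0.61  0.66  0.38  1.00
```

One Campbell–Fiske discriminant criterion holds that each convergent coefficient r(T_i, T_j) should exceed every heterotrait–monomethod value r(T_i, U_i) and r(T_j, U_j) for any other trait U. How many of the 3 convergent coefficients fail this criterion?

2

Checking each validity diagonal entry against its comparison values:
TA (methods 1·2): 0.73 vs {0.60, 0.39, 0.72, 0.66} → pass.
TB (methods 1·2): 0.35 vs {0.60, 0.39, 0.44, 0.38} → fail.
TC (methods 1·2): 0.61 vs {0.72, 0.66, 0.44, 0.38} → fail.
2 of 3 fail.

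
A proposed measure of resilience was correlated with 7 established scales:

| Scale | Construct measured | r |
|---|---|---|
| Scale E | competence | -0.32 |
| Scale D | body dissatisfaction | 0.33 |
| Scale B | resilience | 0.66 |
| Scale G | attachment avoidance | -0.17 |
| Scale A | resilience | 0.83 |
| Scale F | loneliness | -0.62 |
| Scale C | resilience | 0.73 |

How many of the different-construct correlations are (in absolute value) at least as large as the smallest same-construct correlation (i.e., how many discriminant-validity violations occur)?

0

Convergent (same construct = resilience): Scale B, Scale A, Scale C.
Smallest convergent = 0.66. Discriminant |r|: 0.32, 0.33, 0.17, 0.62; count ≥ 0.66 → 0.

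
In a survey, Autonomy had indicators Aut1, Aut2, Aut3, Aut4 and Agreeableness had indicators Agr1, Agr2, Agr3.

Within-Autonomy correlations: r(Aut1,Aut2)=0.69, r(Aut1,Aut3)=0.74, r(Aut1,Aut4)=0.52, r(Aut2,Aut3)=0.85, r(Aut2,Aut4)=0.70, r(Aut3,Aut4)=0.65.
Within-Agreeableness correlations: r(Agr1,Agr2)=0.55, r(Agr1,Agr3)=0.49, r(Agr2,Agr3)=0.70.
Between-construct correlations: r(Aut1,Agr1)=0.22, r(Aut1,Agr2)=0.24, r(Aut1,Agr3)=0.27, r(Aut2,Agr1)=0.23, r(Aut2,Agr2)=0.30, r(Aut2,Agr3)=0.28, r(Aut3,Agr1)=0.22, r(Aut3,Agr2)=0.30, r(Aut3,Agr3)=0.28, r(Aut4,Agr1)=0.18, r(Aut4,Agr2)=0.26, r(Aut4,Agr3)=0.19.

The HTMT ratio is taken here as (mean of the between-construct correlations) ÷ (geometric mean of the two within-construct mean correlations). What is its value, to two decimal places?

Between-construct mean = 2.97/12 = 0.2475.
Mean within-Aut = 4.15/6 = 0.6917; mean within-Agr = 1.74/3 = 0.5800.
Geometric mean = √(0.6917 × 0.5800) = 0.6334.
HTMT = 0.2475 / 0.6334 = 0.39.

0.39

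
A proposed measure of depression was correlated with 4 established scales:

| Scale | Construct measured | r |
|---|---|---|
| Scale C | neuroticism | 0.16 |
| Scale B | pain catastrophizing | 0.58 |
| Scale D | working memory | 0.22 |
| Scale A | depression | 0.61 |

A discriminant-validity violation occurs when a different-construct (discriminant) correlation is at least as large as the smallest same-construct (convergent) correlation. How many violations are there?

Convergent (same construct = depression): Scale A.
Smallest convergent = 0.61. Discriminant values: 0.16, 0.58, 0.22; count ≥ 0.61 → 0.

0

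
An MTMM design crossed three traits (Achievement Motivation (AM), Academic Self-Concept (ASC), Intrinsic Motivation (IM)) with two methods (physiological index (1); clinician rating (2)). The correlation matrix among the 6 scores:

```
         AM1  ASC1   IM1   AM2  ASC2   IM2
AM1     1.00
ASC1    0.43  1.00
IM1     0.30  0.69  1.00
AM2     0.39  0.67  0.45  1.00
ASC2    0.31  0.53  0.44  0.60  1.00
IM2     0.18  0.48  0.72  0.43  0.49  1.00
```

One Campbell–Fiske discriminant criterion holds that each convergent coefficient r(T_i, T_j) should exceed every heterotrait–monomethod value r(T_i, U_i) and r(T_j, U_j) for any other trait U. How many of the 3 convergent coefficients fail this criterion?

Checking each validity diagonal entry against its comparison values:
AM (methods 1·2): 0.39 vs {0.43, 0.60, 0.30, 0.43} → fail.
ASC (methods 1·2): 0.53 vs {0.43, 0.60, 0.69, 0.49} → fail.
IM (methods 1·2): 0.72 vs {0.30, 0.43, 0.69, 0.49} → pass.
2 of 3 fail.

2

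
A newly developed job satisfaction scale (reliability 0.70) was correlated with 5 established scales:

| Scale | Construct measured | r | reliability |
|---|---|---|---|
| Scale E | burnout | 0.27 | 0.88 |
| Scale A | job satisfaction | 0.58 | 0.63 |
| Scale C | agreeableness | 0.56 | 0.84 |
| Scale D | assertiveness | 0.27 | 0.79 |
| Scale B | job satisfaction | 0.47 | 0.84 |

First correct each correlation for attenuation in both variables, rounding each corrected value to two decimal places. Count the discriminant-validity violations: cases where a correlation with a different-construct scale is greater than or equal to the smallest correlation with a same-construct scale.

Disattenuated r (r / √(r_scale · r_new)):
  Scale E (disc): 0.27 / √(0.88·0.70) = 0.34
  Scale A (conv): 0.58 / √(0.63·0.70) = 0.87
  Scale C (disc): 0.56 / √(0.84·0.70) = 0.73
  Scale D (disc): 0.27 / √(0.79·0.70) = 0.36
  Scale B (conv): 0.47 / √(0.84·0.70) = 0.61
Smallest convergent = 0.61. Discriminant values: 0.34, 0.73, 0.36; count ≥ 0.61 → 1.

1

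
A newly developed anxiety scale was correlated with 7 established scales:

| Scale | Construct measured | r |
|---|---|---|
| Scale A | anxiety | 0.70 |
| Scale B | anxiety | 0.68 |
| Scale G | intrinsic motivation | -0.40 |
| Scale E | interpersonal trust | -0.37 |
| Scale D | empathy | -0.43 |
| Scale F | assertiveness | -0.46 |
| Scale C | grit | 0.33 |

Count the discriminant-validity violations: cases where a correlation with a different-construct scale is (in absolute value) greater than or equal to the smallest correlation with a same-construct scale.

0

Convergent (same construct = anxiety): Scale A, Scale B.
Smallest convergent = 0.68. Discriminant |r|: 0.40, 0.37, 0.43, 0.46, 0.33; count ≥ 0.68 → 0.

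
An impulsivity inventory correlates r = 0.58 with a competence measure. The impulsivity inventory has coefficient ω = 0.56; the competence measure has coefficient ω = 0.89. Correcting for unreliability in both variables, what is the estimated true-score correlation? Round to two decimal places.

r_true = r_obs / √(r_xx · r_yy) = 0.58 / √(0.56 × 0.89) = 0.58 / √0.4984 = 0.58 / 0.7060 ≈ 0.82.

0.82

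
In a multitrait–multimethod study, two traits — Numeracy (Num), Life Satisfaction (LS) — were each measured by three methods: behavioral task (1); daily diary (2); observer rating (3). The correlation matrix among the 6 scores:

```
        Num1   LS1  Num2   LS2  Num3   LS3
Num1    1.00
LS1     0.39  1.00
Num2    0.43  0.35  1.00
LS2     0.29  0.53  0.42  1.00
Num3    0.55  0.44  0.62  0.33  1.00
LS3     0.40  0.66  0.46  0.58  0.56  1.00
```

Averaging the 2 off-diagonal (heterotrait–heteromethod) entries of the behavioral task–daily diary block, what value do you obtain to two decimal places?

HTHM values (method 1 × method 2): 0.29, 0.35; mean = 0.64/2 = 0.32.

0.32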